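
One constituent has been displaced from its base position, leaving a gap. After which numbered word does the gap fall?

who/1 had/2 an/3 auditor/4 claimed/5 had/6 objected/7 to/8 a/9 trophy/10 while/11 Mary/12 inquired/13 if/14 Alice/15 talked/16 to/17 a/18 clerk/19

5

The displaced element is "who" (word 1).
It is linked across 1 clause boundary (Ø).
It functions as the subject of "objected", so the gap sits immediately after word 5 ("claimed").
Base order: An auditor had claimed who had objected to a trophy while Mary inquired if Alice talked to a clerk.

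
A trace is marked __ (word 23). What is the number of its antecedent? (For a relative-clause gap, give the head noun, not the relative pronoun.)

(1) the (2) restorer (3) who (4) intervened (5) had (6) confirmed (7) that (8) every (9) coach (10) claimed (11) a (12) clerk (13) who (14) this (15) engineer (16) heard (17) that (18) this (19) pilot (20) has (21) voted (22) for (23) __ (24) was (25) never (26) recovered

12

The gap at 23 is the prepositional object of "voted", inside a relative clause.
The relative pronoun is "who" (word 13); it is bound by the head noun immediately before it.
Its filler is the head noun "clerk", at word 12.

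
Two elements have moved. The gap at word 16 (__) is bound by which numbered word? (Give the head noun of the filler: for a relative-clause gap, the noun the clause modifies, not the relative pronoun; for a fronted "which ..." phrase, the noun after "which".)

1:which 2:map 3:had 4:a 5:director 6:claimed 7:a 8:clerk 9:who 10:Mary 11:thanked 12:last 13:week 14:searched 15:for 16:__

The marked gap is the object of the preposition "for" of "searched".
Its filler is the fronted wh-phrase "which map", at word 2.
(The other dependency links word 8 to a gap after word 11.)

2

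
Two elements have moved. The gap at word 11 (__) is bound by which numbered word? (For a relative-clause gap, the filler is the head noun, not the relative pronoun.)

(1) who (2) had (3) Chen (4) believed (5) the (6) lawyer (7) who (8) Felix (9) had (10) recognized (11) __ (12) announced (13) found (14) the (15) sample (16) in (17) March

The marked gap is inside the relative clause, the direct object of "recognized".
Its filler is the head noun "lawyer" (via "who"), at word 6.
(The other dependency links word 1 to a gap after word 12.)

6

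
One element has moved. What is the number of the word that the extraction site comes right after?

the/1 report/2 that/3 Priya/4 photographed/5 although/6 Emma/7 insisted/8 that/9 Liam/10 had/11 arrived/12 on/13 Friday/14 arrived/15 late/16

5

The displaced element is "the report" (word 2).
It functions as the direct object of "photographed", so the gap sits immediately after word 5 ("photographed").
Base order: Priya photographed the report although Emma insisted that Liam had arrived on Friday.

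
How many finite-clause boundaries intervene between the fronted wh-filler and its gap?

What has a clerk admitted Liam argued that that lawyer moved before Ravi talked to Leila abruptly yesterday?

2

"what" is extracted from the object of "moved".
Boundaries crossed, outermost first: [Ø], [that] — 2 in total.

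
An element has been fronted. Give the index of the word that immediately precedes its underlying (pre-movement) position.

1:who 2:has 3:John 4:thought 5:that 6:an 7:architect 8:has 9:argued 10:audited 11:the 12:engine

The displaced element is "who" (word 1).
It is linked across 2 clause boundaries (that → Ø).
It functions as the subject of "audited", so the gap sits immediately after word 9 ("argued").
Base order: John has thought that an architect has argued that who audited the engine.

9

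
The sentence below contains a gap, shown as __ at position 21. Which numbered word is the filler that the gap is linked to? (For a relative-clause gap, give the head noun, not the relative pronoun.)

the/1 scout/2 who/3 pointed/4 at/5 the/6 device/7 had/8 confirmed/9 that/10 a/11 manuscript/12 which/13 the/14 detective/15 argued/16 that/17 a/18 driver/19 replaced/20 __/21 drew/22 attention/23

12

The gap at 21 is the object of "replaced", inside a relative clause.
The relative pronoun is "which" (word 13); it is bound by the head noun immediately before it.
Its filler is the head noun "manuscript", at word 12.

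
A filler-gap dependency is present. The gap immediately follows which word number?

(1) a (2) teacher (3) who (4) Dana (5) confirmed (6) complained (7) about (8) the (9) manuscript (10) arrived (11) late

5

The displaced element is "a teacher" (word 2).
It is linked across 1 clause boundary (Ø).
It functions as the subject of "complained", so the gap sits immediately after word 5 ("confirmed").
Base order: Dana confirmed a teacher complained about the manuscript.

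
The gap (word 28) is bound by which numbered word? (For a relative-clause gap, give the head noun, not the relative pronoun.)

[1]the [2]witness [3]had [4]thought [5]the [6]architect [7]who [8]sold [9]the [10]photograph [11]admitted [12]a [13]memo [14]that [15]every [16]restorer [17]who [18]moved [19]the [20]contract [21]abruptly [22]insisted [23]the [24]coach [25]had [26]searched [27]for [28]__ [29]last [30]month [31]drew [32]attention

13

The gap at 28 is the prepositional object of "searched", inside a relative clause.
The relative pronoun is "that" (word 14); it is bound by the head noun immediately before it.
Its filler is the head noun "memo", at word 13.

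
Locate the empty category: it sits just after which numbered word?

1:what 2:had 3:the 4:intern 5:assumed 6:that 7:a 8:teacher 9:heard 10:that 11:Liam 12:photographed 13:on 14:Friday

The displaced element is "what" (word 1).
It is linked across 2 clause boundaries (that → that).
It functions as the direct object of "photographed", so the gap sits immediately after word 12 ("photographed").
Base order: The intern had assumed that a teacher heard that Liam photographed what on Friday.

12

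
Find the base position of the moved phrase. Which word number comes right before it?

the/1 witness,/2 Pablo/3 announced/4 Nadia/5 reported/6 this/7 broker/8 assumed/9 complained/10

The displaced element is "the witness" (word 2).
It is linked across 3 clause boundaries (Ø → Ø → Ø).
It functions as the subject of "complained", so the gap sits immediately after word 9 ("assumed").
Base order: Pablo announced Nadia reported this broker assumed that the witness complained.

9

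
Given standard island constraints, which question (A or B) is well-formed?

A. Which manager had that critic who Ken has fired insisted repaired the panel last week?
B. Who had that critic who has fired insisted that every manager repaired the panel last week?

A

In B, the wh-phrase is extracted from inside a complex-NP island (relative clause) (introduced by "who"), which blocks movement.
In A, the extraction path crosses only that-complement boundaries, which are transparent.
So A is grammatical.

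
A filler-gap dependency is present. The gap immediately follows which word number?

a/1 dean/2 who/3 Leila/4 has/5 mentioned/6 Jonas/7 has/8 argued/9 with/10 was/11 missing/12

10

The displaced element is "a dean" (word 2).
It is linked across 1 clause boundary (Ø).
It functions as the object of the preposition "with" of "argued", so the gap sits immediately after word 10 ("with").
Base order: Leila has mentioned Jonas has argued with a dean.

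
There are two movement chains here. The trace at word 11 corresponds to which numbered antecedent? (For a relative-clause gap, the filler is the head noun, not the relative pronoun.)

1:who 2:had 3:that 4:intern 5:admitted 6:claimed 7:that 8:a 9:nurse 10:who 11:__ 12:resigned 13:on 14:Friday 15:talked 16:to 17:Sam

9

The marked gap is inside the relative clause, the subject of "resigned".
Its filler is the head noun "nurse" (via "who"), at word 9.
(The other dependency links word 1 to a gap after word 5.)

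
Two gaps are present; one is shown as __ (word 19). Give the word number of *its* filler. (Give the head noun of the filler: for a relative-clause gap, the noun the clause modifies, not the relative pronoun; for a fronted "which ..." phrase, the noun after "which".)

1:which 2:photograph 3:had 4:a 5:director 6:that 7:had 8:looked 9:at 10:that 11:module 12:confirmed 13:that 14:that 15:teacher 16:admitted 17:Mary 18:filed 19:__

The marked gap is the direct object of "filed".
Its filler is the fronted wh-phrase "which photograph", at word 2.
(The other dependency links word 5 to a gap after word 6.)

2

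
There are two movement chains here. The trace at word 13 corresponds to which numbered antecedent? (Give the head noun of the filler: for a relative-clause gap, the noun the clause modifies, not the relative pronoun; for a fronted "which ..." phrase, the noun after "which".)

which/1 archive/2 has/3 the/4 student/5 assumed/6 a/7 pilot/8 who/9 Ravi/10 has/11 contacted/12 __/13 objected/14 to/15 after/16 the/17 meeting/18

8

The marked gap is inside the relative clause, the direct object of "contacted".
Its filler is the head noun "pilot" (via "who"), at word 8.
(The other dependency links word 2 to a gap after word 15.)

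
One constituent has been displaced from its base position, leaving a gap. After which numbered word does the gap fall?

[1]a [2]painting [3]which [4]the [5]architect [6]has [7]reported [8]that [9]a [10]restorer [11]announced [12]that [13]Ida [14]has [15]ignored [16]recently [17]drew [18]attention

The displaced element is "a painting" (word 2).
It is linked across 2 clause boundaries (that → that).
It functions as the direct object of "ignored", so the gap sits immediately after word 15 ("ignored").
Base order: The architect has reported that a restorer announced that Ida has ignored a painting recently.

15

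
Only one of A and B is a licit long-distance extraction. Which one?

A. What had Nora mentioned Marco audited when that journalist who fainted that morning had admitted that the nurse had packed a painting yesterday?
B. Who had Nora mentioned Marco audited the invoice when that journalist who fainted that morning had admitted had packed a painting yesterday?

A

In B, the wh-phrase is extracted from inside an adjunct island (introduced by "when"), which blocks movement.
In A, the extraction path crosses only that-complement boundaries, which are transparent.
So A is grammatical.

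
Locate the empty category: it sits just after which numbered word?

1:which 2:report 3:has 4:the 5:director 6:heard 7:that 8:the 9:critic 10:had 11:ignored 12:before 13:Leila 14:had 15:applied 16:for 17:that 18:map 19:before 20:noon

11

The displaced element is "which report" (word 2).
It is linked across 1 clause boundary (that).
It functions as the direct object of "ignored", so the gap sits immediately after word 11 ("ignored").
Base order: The director has heard that the critic had ignored which report before Leila had applied for that map before noon.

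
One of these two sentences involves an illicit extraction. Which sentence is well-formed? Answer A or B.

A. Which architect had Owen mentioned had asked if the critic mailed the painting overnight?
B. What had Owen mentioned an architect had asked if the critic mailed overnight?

A

In B, the wh-phrase is extracted from inside a wh-island (introduced by "if"), which blocks movement.
In A, the extraction path crosses only that-complement boundaries, which are transparent.
So A is grammatical.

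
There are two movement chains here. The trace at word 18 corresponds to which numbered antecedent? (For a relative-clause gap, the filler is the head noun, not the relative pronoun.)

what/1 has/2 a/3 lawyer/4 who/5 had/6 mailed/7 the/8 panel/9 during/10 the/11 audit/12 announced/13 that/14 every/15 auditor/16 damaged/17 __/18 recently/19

The marked gap is the direct object of "damaged".
Its filler is the fronted wh-phrase "what", at word 1.
(The other dependency links word 4 to a gap after word 5.)

1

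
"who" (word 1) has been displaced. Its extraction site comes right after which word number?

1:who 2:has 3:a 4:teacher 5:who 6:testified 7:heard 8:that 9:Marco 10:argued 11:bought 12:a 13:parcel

10

The displaced element is "who" (word 1).
It is linked across 2 clause boundaries (that → Ø).
It functions as the subject of "bought", so the gap sits immediately after word 10 ("argued").
Base order: A teacher who testified has heard that Marco argued that who bought a parcel.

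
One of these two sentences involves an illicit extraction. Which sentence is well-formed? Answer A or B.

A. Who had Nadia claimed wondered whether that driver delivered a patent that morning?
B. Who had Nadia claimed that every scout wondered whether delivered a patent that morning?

In B, the wh-phrase is extracted from inside a wh-island (introduced by "whether"), which blocks movement.
In A, the extraction path crosses only that-complement boundaries, which are transparent.
So A is grammatical.

A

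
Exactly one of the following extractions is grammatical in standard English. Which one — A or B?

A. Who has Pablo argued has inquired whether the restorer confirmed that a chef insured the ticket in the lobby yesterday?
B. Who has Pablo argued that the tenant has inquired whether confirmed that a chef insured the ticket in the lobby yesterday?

In B, the wh-phrase is extracted from inside a wh-island (introduced by "whether"), which blocks movement.
In A, the extraction path crosses only that-complement boundaries, which are transparent.
So A is grammatical.

A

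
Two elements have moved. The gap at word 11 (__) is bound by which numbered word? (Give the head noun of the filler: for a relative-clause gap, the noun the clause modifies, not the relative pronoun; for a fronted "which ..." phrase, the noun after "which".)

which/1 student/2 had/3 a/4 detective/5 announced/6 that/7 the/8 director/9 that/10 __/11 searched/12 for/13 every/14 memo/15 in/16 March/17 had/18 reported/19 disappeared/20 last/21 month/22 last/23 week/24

The marked gap is inside the relative clause, the subject of "searched".
Its filler is the head noun "director" (via "that"), at word 9.
(The other dependency links word 2 to a gap after word 19.)

9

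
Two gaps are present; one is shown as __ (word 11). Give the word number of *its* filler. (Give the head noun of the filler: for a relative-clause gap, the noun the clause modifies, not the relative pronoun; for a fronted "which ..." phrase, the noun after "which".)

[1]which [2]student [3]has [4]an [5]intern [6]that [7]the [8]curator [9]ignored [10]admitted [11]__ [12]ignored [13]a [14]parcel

The marked gap is the subject of "ignored".
Its filler is the fronted wh-phrase "which student", at word 2.
(The other dependency links word 5 to a gap after word 9.)

2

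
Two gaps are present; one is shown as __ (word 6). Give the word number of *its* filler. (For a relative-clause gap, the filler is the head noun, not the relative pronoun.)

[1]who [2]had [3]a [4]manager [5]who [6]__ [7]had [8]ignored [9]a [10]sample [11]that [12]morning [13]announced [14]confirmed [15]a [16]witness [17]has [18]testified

4

The marked gap is inside the relative clause, the subject of "ignored".
Its filler is the head noun "manager" (via "who"), at word 4.
(The other dependency links word 1 to a gap after word 13.)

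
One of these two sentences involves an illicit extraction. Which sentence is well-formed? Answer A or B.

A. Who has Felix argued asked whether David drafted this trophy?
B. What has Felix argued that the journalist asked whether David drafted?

In B, the wh-phrase is extracted from inside a wh-island (introduced by "whether"), which blocks movement.
In A, the extraction path crosses only that-complement boundaries, which are transparent.
So A is grammatical.

A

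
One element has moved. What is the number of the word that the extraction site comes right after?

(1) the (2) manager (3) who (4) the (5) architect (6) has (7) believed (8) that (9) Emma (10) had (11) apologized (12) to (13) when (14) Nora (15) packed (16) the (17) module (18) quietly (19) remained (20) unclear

The displaced element is "the manager" (word 2).
It is linked across 1 clause boundary (that).
It functions as the object of the preposition "to" of "apologized", so the gap sits immediately after word 12 ("to").
Base order: The architect has believed that Emma had apologized to the manager when Nora packed the module quietly.

12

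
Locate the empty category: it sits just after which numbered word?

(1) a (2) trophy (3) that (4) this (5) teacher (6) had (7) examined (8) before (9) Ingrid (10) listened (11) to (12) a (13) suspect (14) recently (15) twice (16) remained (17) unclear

7

The displaced element is "a trophy" (word 2).
It functions as the direct object of "examined", so the gap sits immediately after word 7 ("examined").
Base order: This teacher had examined a trophy before Ingrid listened to a suspect recently twice.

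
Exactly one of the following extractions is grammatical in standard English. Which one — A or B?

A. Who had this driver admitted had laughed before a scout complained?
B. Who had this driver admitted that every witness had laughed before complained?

In B, the wh-phrase is extracted from inside an adjunct island (introduced by "before"), which blocks movement.
In A, the extraction path crosses only that-complement boundaries, which are transparent.
So A is grammatical.

A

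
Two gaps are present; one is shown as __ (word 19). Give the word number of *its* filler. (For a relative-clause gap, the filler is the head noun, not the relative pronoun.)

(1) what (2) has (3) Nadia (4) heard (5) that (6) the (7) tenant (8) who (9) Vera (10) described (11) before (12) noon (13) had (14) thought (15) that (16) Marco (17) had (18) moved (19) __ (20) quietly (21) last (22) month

The marked gap is the direct object of "moved".
Its filler is the fronted wh-phrase "what", at word 1.
(The other dependency links word 7 to a gap after word 10.)

1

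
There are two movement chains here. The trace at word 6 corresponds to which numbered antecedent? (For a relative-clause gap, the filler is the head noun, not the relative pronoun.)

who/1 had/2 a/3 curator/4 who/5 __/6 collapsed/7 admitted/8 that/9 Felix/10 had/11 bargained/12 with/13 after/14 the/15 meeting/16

4

The marked gap is inside the relative clause, the subject of "collapsed".
Its filler is the head noun "curator" (via "who"), at word 4.
(The other dependency links word 1 to a gap after word 13.)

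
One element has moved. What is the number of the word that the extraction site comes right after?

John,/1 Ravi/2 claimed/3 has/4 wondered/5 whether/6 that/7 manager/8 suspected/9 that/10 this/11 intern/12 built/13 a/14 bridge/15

The displaced element is "John" (word 1).
It is linked across 1 clause boundary (Ø).
It functions as the subject of "wondered", so the gap sits immediately after word 3 ("claimed").
Base order: Ravi claimed John has wondered whether that manager suspected that this intern built a bridge.

3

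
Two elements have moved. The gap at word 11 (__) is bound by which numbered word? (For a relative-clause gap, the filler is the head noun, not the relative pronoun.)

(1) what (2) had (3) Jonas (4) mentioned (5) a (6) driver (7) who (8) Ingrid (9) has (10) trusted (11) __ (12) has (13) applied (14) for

6

The marked gap is inside the relative clause, the direct object of "trusted".
Its filler is the head noun "driver" (via "who"), at word 6.
(The other dependency links word 1 to a gap after word 14.)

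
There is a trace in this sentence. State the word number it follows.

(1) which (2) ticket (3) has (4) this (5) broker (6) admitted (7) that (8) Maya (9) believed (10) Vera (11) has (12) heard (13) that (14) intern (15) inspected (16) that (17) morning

15

The displaced element is "which ticket" (word 2).
It is linked across 3 clause boundaries (that → Ø → Ø).
It functions as the direct object of "inspected", so the gap sits immediately after word 15 ("inspected").
Base order: This broker has admitted that Maya believed Vera has heard that intern inspected which ticket that morning.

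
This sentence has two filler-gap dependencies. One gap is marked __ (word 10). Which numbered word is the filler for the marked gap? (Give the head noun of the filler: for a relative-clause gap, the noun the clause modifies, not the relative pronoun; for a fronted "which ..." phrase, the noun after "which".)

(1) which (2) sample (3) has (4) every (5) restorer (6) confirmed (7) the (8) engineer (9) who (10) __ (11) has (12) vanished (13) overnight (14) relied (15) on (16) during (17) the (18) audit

The marked gap is inside the relative clause, the subject of "vanished".
Its filler is the head noun "engineer" (via "who"), at word 8.
(The other dependency links word 2 to a gap after word 15.)

8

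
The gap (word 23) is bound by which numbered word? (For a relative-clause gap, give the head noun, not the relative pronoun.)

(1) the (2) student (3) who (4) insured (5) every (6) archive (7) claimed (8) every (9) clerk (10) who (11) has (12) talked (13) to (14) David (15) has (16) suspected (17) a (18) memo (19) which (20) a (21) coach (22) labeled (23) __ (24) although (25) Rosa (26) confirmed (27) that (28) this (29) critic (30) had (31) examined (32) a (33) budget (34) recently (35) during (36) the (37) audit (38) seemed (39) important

The gap at 23 is the object of "labeled", inside a relative clause.
The relative pronoun is "which" (word 19); it is bound by the head noun immediately before it.
Its filler is the head noun "memo", at word 18.

18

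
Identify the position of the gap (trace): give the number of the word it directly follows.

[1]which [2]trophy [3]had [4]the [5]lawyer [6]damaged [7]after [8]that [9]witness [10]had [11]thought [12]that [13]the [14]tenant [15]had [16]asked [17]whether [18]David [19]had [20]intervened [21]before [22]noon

6

The displaced element is "which trophy" (word 2).
It functions as the direct object of "damaged", so the gap sits immediately after word 6 ("damaged").
Base order: The lawyer had damaged which trophy after that witness had thought that the tenant had asked whether David had intervened before noon.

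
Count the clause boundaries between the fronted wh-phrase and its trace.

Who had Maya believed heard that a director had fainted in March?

"who" is extracted from the subject of "heard".
Boundaries crossed, outermost first: [Ø] — 1 in total.

1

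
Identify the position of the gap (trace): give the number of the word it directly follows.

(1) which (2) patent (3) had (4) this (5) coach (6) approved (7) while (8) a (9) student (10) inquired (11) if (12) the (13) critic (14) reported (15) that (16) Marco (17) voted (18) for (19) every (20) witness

6

The displaced element is "which patent" (word 2).
It functions as the direct object of "approved", so the gap sits immediately after word 6 ("approved").
Base order: This coach had approved which patent while a student inquired if the critic reported that Marco voted for every witness.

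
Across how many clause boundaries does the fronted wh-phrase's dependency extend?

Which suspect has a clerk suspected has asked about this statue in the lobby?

1

"which suspect" is extracted from the subject of "asked".
Boundaries crossed, outermost first: [Ø] — 1 in total.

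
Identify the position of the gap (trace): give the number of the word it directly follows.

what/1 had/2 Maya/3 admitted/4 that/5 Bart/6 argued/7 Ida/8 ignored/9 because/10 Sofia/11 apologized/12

The displaced element is "what" (word 1).
It is linked across 2 clause boundaries (that → Ø).
It functions as the direct object of "ignored", so the gap sits immediately after word 9 ("ignored").
Base order: Maya had admitted that Bart argued Ida ignored what because Sofia apologized.

9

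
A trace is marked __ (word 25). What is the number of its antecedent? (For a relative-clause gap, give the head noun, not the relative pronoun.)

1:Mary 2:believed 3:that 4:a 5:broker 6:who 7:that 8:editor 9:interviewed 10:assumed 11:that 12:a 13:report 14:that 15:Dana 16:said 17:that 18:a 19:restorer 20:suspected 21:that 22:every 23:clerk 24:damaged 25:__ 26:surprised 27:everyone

13

The gap at 25 is the object of "damaged", inside a relative clause.
The relative pronoun is "that" (word 14); it is bound by the head noun immediately before it.
Its filler is the head noun "report", at word 13.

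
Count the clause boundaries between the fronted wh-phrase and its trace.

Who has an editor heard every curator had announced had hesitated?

2

"who" is extracted from the subject of "hesitated".
Boundaries crossed, outermost first: [Ø], [Ø] — 2 in total.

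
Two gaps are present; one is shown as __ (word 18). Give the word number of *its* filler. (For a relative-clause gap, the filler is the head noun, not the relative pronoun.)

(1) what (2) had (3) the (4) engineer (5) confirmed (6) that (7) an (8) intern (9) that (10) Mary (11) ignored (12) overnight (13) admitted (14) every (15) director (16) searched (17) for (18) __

The marked gap is the object of the preposition "for" of "searched".
Its filler is the fronted wh-phrase "what", at word 1.
(The other dependency links word 8 to a gap after word 11.)

1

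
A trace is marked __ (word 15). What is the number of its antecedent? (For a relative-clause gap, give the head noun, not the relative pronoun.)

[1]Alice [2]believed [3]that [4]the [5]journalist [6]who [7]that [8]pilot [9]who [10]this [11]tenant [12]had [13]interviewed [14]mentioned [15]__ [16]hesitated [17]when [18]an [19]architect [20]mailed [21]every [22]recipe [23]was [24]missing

5

The gap at 15 is the subject of "hesitated", inside a relative clause.
The relative pronoun is "who" (word 6); it is bound by the head noun immediately before it.
Its filler is the head noun "journalist", at word 5.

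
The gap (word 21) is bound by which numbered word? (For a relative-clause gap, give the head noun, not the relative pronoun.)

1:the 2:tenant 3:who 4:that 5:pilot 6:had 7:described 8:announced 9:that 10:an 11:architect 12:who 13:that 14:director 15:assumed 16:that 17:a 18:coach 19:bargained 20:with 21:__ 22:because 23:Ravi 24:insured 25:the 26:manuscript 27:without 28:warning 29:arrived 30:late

11

The gap at 21 is the prepositional object of "bargained", inside a relative clause.
The relative pronoun is "who" (word 12); it is bound by the head noun immediately before it.
Its filler is the head noun "architect", at word 11.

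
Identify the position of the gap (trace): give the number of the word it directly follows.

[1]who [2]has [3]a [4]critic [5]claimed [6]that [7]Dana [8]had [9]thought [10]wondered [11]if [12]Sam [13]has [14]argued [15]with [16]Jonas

9

The displaced element is "who" (word 1).
It is linked across 2 clause boundaries (that → Ø).
It functions as the subject of "wondered", so the gap sits immediately after word 9 ("thought").
Base order: A critic has claimed that Dana had thought who wondered if Sam has argued with Jonas.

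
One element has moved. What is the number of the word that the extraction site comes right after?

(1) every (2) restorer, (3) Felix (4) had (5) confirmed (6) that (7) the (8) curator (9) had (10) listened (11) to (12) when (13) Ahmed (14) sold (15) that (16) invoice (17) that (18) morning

11

The displaced element is "every restorer" (word 2).
It is linked across 1 clause boundary (that).
It functions as the object of the preposition "to" of "listened", so the gap sits immediately after word 11 ("to").
Base order: Felix had confirmed that the curator had listened to every restorer when Ahmed sold that invoice that morning.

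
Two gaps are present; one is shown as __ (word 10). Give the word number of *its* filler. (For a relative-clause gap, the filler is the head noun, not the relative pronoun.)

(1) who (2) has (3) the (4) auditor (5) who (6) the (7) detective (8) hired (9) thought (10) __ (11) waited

The marked gap is the subject of "waited".
Its filler is the fronted wh-phrase "who", at word 1.
(The other dependency links word 4 to a gap after word 8.)

1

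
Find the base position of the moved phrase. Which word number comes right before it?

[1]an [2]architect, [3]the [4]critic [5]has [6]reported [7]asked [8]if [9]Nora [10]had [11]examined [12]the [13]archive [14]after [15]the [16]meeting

The displaced element is "an architect" (word 2).
It is linked across 1 clause boundary (Ø).
It functions as the subject of "asked", so the gap sits immediately after word 6 ("reported").
Base order: The critic has reported that an architect asked if Nora had examined the archive after the meeting.

6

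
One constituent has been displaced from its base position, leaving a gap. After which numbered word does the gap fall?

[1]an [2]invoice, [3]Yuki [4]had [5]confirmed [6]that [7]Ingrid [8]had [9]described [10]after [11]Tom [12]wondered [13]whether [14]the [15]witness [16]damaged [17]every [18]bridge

9

The displaced element is "an invoice" (word 2).
It is linked across 1 clause boundary (that).
It functions as the direct object of "described", so the gap sits immediately after word 9 ("described").
Base order: Yuki had confirmed that Ingrid had described an invoice after Tom wondered whether the witness damaged every bridge.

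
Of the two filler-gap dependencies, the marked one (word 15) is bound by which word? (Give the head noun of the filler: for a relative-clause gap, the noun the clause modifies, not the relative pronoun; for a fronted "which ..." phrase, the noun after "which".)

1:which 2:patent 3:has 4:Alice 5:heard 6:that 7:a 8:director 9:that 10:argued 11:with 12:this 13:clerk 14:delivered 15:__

2

The marked gap is the direct object of "delivered".
Its filler is the fronted wh-phrase "which patent", at word 2.
(The other dependency links word 8 to a gap after word 9.)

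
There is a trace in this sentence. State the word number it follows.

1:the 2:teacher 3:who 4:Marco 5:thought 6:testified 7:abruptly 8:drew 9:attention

5

The displaced element is "the teacher" (word 2).
It is linked across 1 clause boundary (Ø).
It functions as the subject of "testified", so the gap sits immediately after word 5 ("thought").
Base order: Marco thought that the teacher testified abruptly.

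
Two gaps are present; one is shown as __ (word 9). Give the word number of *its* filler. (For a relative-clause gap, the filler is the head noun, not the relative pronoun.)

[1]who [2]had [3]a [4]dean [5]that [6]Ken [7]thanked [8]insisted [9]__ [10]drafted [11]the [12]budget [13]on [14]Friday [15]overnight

The marked gap is the subject of "drafted".
Its filler is the fronted wh-phrase "who", at word 1.
(The other dependency links word 4 to a gap after word 7.)

1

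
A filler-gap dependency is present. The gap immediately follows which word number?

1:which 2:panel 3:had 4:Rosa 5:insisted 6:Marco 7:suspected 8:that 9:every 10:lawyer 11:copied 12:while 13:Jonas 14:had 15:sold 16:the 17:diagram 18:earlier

The displaced element is "which panel" (word 2).
It is linked across 2 clause boundaries (Ø → that).
It functions as the direct object of "copied", so the gap sits immediately after word 11 ("copied").
Base order: Rosa had insisted Marco suspected that every lawyer copied which panel while Jonas had sold the diagram earlier.

11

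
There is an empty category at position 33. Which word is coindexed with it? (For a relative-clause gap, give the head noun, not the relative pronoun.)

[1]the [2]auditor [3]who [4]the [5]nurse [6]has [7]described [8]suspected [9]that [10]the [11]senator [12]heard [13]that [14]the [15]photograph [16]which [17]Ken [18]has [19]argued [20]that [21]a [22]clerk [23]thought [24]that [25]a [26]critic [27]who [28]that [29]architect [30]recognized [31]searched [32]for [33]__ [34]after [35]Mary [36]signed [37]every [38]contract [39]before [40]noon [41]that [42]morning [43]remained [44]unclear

15

The gap at 33 is the prepositional object of "searched", inside a relative clause.
The relative pronoun is "which" (word 16); it is bound by the head noun immediately before it.
Its filler is the head noun "photograph", at word 15.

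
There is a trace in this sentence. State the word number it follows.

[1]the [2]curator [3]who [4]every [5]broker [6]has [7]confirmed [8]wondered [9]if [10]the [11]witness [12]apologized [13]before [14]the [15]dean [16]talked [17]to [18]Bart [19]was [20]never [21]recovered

The displaced element is "the curator" (word 2).
It is linked across 1 clause boundary (Ø).
It functions as the subject of "wondered", so the gap sits immediately after word 7 ("confirmed").
Base order: Every broker has confirmed that the curator wondered if the witness apologized before the dean talked to Bart.

7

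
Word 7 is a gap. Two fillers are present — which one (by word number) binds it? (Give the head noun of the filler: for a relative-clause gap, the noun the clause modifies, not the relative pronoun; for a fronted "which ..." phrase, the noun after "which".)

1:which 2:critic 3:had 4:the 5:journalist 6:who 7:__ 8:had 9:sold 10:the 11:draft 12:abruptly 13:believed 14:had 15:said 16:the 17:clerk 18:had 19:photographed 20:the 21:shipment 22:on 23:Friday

5

The marked gap is inside the relative clause, the subject of "sold".
Its filler is the head noun "journalist" (via "who"), at word 5.
(The other dependency links word 2 to a gap after word 13.)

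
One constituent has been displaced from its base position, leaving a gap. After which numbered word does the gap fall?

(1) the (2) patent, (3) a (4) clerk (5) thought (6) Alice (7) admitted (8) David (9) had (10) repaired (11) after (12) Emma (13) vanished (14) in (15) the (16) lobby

The displaced element is "the patent" (word 2).
It is linked across 2 clause boundaries (Ø → Ø).
It functions as the direct object of "repaired", so the gap sits immediately after word 10 ("repaired").
Base order: A clerk thought Alice admitted David had repaired the patent after Emma vanished in the lobby.

10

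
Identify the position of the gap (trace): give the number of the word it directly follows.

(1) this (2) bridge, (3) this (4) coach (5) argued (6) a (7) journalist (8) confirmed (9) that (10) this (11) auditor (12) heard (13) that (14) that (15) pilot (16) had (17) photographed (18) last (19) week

17

The displaced element is "this bridge" (word 2).
It is linked across 3 clause boundaries (Ø → that → that).
It functions as the direct object of "photographed", so the gap sits immediately after word 17 ("photographed").
Base order: This coach argued a journalist confirmed that this auditor heard that that pilot had photographed this bridge last week.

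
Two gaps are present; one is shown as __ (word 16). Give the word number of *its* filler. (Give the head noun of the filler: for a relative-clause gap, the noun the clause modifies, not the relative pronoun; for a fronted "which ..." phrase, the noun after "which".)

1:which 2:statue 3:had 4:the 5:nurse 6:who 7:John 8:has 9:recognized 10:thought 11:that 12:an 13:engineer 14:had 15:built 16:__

2

The marked gap is the direct object of "built".
Its filler is the fronted wh-phrase "which statue", at word 2.
(The other dependency links word 5 to a gap after word 9.)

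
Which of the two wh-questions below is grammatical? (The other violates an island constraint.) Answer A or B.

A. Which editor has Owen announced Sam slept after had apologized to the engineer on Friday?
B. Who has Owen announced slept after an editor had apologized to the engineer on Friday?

B

In A, the wh-phrase is extracted from inside an adjunct island (introduced by "after"), which blocks movement.
In B, the extraction path crosses only that-complement boundaries, which are transparent.
So B is grammatical.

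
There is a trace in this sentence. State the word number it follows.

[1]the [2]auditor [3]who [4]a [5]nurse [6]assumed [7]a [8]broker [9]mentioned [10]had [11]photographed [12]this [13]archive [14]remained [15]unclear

The displaced element is "the auditor" (word 2).
It is linked across 2 clause boundaries (Ø → Ø).
It functions as the subject of "photographed", so the gap sits immediately after word 9 ("mentioned").
Base order: A nurse assumed a broker mentioned that the auditor had photographed this archive.

9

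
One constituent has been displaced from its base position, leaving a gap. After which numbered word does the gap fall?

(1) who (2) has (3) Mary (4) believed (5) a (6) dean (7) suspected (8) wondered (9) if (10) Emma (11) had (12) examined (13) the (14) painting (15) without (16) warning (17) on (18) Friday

7

The displaced element is "who" (word 1).
It is linked across 2 clause boundaries (Ø → Ø).
It functions as the subject of "wondered", so the gap sits immediately after word 7 ("suspected").
Base order: Mary has believed a dean suspected that who wondered if Emma had examined the painting without warning on Friday.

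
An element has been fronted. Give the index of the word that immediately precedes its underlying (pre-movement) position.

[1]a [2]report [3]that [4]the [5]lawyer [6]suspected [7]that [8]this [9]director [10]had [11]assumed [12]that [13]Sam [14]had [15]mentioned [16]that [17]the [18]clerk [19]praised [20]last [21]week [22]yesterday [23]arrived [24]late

19

The displaced element is "a report" (word 2).
It is linked across 3 clause boundaries (that → that → that).
It functions as the direct object of "praised", so the gap sits immediately after word 19 ("praised").
Base order: The lawyer suspected that this director had assumed that Sam had mentioned that the clerk praised a report last week yesterday.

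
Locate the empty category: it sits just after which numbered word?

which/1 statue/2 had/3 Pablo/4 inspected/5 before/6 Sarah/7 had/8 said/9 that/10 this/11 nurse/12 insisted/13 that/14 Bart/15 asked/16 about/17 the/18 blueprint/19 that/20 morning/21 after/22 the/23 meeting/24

The displaced element is "which statue" (word 2).
It functions as the direct object of "inspected", so the gap sits immediately after word 5 ("inspected").
Base order: Pablo had inspected which statue before Sarah had said that this nurse insisted that Bart asked about the blueprint that morning after the meeting.

5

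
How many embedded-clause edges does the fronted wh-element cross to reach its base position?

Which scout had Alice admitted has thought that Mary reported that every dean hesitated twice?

1

"which scout" is extracted from the subject of "thought".
Boundaries crossed, outermost first: [Ø] — 1 in total.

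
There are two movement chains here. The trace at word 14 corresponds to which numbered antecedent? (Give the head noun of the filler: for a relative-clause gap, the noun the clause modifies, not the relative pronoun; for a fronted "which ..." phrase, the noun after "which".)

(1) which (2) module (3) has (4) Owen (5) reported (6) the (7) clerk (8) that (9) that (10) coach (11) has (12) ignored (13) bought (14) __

2

The marked gap is the direct object of "bought".
Its filler is the fronted wh-phrase "which module", at word 2.
(The other dependency links word 7 to a gap after word 12.)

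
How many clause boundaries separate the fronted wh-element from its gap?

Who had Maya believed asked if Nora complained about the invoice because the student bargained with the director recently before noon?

"who" is extracted from the subject of "asked".
Boundaries crossed, outermost first: [Ø] — 1 in total.

1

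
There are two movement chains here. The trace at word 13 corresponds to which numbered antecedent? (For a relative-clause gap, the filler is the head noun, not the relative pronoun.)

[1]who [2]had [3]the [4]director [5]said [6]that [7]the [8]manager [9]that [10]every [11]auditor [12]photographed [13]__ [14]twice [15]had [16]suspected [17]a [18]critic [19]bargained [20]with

8

The marked gap is inside the relative clause, the direct object of "photographed".
Its filler is the head noun "manager" (via "that"), at word 8.
(The other dependency links word 1 to a gap after word 20.)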